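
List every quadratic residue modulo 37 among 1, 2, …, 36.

1,3,4,7,9,10,11,12,16,21,25,26,27,28,30,33,34,36

Square k = 1,…,18 (k and 37−k give the same square):
1²=1, 2²=4, 3²=9, 4²=16, 5²=25, 6²=36, 7²≡12, 8²≡27, 9²≡7, 10²≡26, 11²≡10, 12²≡33, 13²≡21, 14²≡11, 15²≡3, 16²≡34, 17²≡30, 18²≡28 (mod 37).
So the quadratic residues mod 37 are {1, 3, 4, 7, 9, 10, 11, 12, 16, 21, 25, 26, 27, 28, 30, 33, 34, 36}.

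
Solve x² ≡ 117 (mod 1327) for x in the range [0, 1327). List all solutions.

38, 1289

Since 1327 ≡ 3 (mod 4), a square root of 117 is 117^((1327+1)/4) = 117^332 mod 1327.
Repeated squaring: 117^2≡419, 117^4≡397, 117^8≡1023, 117^16≡853, 117^32≡413, 117^64≡713, 117^128≡128, 117^256≡460 (mod 1327).
117^332 = 117^(256+64+8+4) ≡ 1289 (mod 1327).
Check: 1289² = 1661521 ≡ 117 (mod 1327). The two roots are 38 and 1289.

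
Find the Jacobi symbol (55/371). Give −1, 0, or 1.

1

Reciprocity: 55 ≡ 3 and 371 ≡ 3 (mod 4), so (55/371) = −(371/55).
Reduce top mod 55: now compute (41/55).
Reciprocity: 41 ≡ 1 and 55 ≡ 3 (mod 4), so (41/55) = +(55/41).
Reduce top mod 41: now compute (14/41).
Pull out 2: since 41 ≡ 1 (mod 8), (2/41) = +1.
Reciprocity: 7 ≡ 3 and 41 ≡ 1 (mod 4), so (7/41) = +(41/7).
Reduce top mod 7: now compute (6/7).
Pull out 2: since 7 ≡ 7 (mod 8), (2/7) = +1.
Reciprocity: 3 ≡ 3 and 7 ≡ 3 (mod 4), so (3/7) = −(7/3).
Reduce top mod 3: now compute (1/3).
Reached (1/3) = 1. Collecting the sign flips along the way, the symbol is +1.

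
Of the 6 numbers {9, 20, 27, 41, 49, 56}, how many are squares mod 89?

(9/89) = +1 → QR.
(20/89) = +1 → QR.
(27/89) = -1 → non-residue.
(41/89) = -1 → non-residue.
(49/89) = +1 → QR.
(56/89) = -1 → non-residue.
Total quadratic residues among the 6: 3.

3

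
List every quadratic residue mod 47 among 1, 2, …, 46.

Square k = 1,…,23 (k and 47−k give the same square):
1²=1, 2²=4, 3²=9, 4²=16, 5²=25, 6²=36, 7²≡2, 8²≡17, 9²≡34, 10²≡6, 11²≡27, 12²≡3, 13²≡28, 14²≡8, 15²≡37, 16²≡21, 17²≡7, 18²≡42, 19²≡32, 20²≡24, 21²≡18, 22²≡14, 23²≡12 (mod 47).
So the quadratic residues mod 47 are {1, 2, 3, 4, 6, 7, 8, 9, 12, 14, 16, 17, 18, 21, 24, 25, 27, 28, 32, 34, 36, 37, 42}.

1, 2, 3, 4, 6, 7, 8, 9, 12, 14, 16, 17, 18, 21, 24, 25, 27, 28, 32, 34, 36, 37, 42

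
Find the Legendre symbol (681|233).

1

Euler's criterion: (681/233) ≡ 215^116 (mod 233).
215^2 ≡ 91 (mod 233)
215^4 ≡ 126 (mod 233)
215^8 ≡ 32 (mod 233)
215^16 ≡ 92 (mod 233)
215^32 ≡ 76 (mod 233)
215^64 ≡ 184 (mod 233)
215^116 = 215^(64+32+16+4) ≡ 1 (mod 233).
Result is 1, so (681/233) = 1.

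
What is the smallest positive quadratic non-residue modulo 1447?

(2/1447) = +1, so 2 is a residue.
(3/1447) = −1, so 3 is the smallest positive non-residue mod 1447.

3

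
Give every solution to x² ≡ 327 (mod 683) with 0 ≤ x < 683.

329, 354

Since 683 ≡ 3 (mod 4), a square root of 327 is 327^((683+1)/4) = 327^171 mod 683.
Repeated squaring: 327^2≡381, 327^4≡365, 327^8≡40, 327^16≡234, 327^32≡116, 327^64≡479, 327^128≡636 (mod 683).
327^171 = 327^(128+32+8+2+1) ≡ 329 (mod 683).
Check: 329² = 108241 ≡ 327 (mod 683). The two roots are 329 and 354.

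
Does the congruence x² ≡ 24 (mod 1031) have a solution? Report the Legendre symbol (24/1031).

1

Euler's criterion: (24/1031) ≡ 24^515 (mod 1031).
24^2 ≡ 576 (mod 1031)
24^4 ≡ 825 (mod 1031)
24^8 ≡ 165 (mod 1031)
24^16 ≡ 419 (mod 1031)
24^32 ≡ 291 (mod 1031)
24^64 ≡ 139 (mod 1031)
24^128 ≡ 763 (mod 1031)
24^256 ≡ 685 (mod 1031)
24^512 ≡ 120 (mod 1031)
24^515 = 24^(512+2+1) ≡ 1 (mod 1031).
Result is 1, so (24/1031) = 1.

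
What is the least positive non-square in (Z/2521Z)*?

11

(2/2521) = +1, so 2 is a residue.
(3/2521) = +1, so 3 is a residue.
(4/2521) = +1, so 4 is a residue.
(5/2521) = +1, so 5 is a residue.
(6/2521) = +1, so 6 is a residue.
(7/2521) = +1, so 7 is a residue.
(8/2521) = +1, so 8 is a residue.
(9/2521) = +1, so 9 is a residue.
(10/2521) = +1, so 10 is a residue.
(11/2521) = −1, so 11 is the smallest positive non-residue mod 2521.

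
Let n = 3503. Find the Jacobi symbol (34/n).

Pull out 2: since 3503 ≡ 7 (mod 8), (2/3503) = +1.
Reciprocity: 17 ≡ 1 and 3503 ≡ 3 (mod 4), so (17/3503) = +(3503/17).
Reduce top mod 17: now compute (1/17).
Reached (1/17) = 1. Collecting the sign flips along the way, the symbol is +1.

1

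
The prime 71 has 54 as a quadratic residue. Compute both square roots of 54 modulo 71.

14, 57

Since 71 ≡ 3 (mod 4), a square root of 54 is 54^((71+1)/4) = 54^18 mod 71.
Repeated squaring: 54^2≡5, 54^4≡25, 54^8≡57, 54^16≡54 (mod 71).
54^18 = 54^(16+2) ≡ 57 (mod 71).
Check: 57² = 3249 ≡ 54 (mod 71). The two roots are 14 and 57.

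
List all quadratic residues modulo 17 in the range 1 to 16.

1,2,4,8,9,13,15,16

Square k = 1,…,8 (k and 17−k give the same square):
1²=1, 2²=4, 3²=9, 4²=16, 5²≡8, 6²≡2, 7²≡15, 8²≡13 (mod 17).
So the quadratic residues mod 17 are {1, 2, 4, 8, 9, 13, 15, 16}.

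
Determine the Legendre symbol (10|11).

-1

Pull out 2: since 11 ≡ 3 (mod 8), (2/11) = -1.
Reciprocity: 5 ≡ 1 and 11 ≡ 3 (mod 4), so (5/11) = +(11/5).
Reduce top mod 5: now compute (1/5).
Reached (1/5) = 1. Collecting the sign flips along the way, the symbol is -1.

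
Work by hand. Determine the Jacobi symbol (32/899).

-1

Pull out 2^5: since 899 ≡ 3 (mod 8), (2/899) = -1, so (2/899)^5 = -1.
Reached (1/899) = 1. Collecting the sign flips along the way, the symbol is -1.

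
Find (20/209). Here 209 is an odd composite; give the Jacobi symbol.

1

Pull out 2^2: since 209 ≡ 1 (mod 8), (2/209) = +1, so (2/209)^2 = +1.
Reciprocity: 5 ≡ 1 and 209 ≡ 1 (mod 4), so (5/209) = +(209/5).
Reduce top mod 5: now compute (4/5).
Pull out 2^2: since 5 ≡ 5 (mod 8), (2/5) = -1, so (2/5)^2 = +1.
Reached (1/5) = 1. Collecting the sign flips along the way, the symbol is +1.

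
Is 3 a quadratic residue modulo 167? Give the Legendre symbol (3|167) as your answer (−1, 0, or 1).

Reciprocity: 3 ≡ 3 and 167 ≡ 3 (mod 4), so (3/167) = −(167/3).
Reduce top mod 3: now compute (2/3).
Pull out 2: since 3 ≡ 3 (mod 8), (2/3) = -1.
Reached (1/3) = 1. Collecting the sign flips along the way, the symbol is +1.

1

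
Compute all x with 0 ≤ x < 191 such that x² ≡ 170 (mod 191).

19, 172

Since 191 ≡ 3 (mod 4), a square root of 170 is 170^((191+1)/4) = 170^48 mod 191.
Repeated squaring: 170^2≡59, 170^4≡43, 170^8≡130, 170^16≡92, 170^32≡60 (mod 191).
170^48 = 170^(32+16) ≡ 172 (mod 191).
Check: 172² = 29584 ≡ 170 (mod 191). The two roots are 19 and 172.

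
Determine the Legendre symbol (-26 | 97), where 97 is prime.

-1

First reduce: -26 ≡ 71 (mod 97).
Reciprocity: 71 ≡ 3 and 97 ≡ 1 (mod 4), so (71/97) = +(97/71).
Reduce top mod 71: now compute (26/71).
Pull out 2: since 71 ≡ 7 (mod 8), (2/71) = +1.
Reciprocity: 13 ≡ 1 and 71 ≡ 3 (mod 4), so (13/71) = +(71/13).
Reduce top mod 13: now compute (6/13).
Pull out 2: since 13 ≡ 5 (mod 8), (2/13) = -1.
Reciprocity: 3 ≡ 3 and 13 ≡ 1 (mod 4), so (3/13) = +(13/3).
Reduce top mod 3: now compute (1/3).
Reached (1/3) = 1. Collecting the sign flips along the way, the symbol is -1.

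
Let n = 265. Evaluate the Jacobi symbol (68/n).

Pull out 2^2: since 265 ≡ 1 (mod 8), (2/265) = +1, so (2/265)^2 = +1.
Reciprocity: 17 ≡ 1 and 265 ≡ 1 (mod 4), so (17/265) = +(265/17).
Reduce top mod 17: now compute (10/17).
Pull out 2: since 17 ≡ 1 (mod 8), (2/17) = +1.
Reciprocity: 5 ≡ 1 and 17 ≡ 1 (mod 4), so (5/17) = +(17/5).
Reduce top mod 5: now compute (2/5).
Pull out 2: since 5 ≡ 5 (mod 8), (2/5) = -1.
Reached (1/5) = 1. Collecting the sign flips along the way, the symbol is -1.

-1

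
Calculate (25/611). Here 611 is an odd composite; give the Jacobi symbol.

1

Reciprocity: 25 ≡ 1 and 611 ≡ 3 (mod 4), so (25/611) = +(611/25).
Reduce top mod 25: now compute (11/25).
Reciprocity: 11 ≡ 3 and 25 ≡ 1 (mod 4), so (11/25) = +(25/11).
Reduce top mod 11: now compute (3/11).
Reciprocity: 3 ≡ 3 and 11 ≡ 3 (mod 4), so (3/11) = −(11/3).
Reduce top mod 3: now compute (2/3).
Pull out 2: since 3 ≡ 3 (mod 8), (2/3) = -1.
Reached (1/3) = 1. Collecting the sign flips along the way, the symbol is +1.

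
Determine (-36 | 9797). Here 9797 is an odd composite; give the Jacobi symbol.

1

First reduce: -36 ≡ 9761 (mod 9797).
Reciprocity: 9761 ≡ 1 and 9797 ≡ 1 (mod 4), so (9761/9797) = +(9797/9761).
Reduce top mod 9761: now compute (36/9761).
Pull out 2^2: since 9761 ≡ 1 (mod 8), (2/9761) = +1, so (2/9761)^2 = +1.
Reciprocity: 9 ≡ 1 and 9761 ≡ 1 (mod 4), so (9/9761) = +(9761/9).
Reduce top mod 9: now compute (5/9).
Reciprocity: 5 ≡ 1 and 9 ≡ 1 (mod 4), so (5/9) = +(9/5).
Reduce top mod 5: now compute (4/5).
Pull out 2^2: since 5 ≡ 5 (mod 8), (2/5) = -1, so (2/5)^2 = +1.
Reached (1/5) = 1. Collecting the sign flips along the way, the symbol is +1.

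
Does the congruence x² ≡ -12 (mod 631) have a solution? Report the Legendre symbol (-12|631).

Euler's criterion: (-12/631) ≡ 619^315 (mod 631).
619^2 ≡ 144 (mod 631)
619^4 ≡ 544 (mod 631)
619^8 ≡ 628 (mod 631)
619^16 ≡ 9 (mod 631)
619^32 ≡ 81 (mod 631)
619^64 ≡ 251 (mod 631)
619^128 ≡ 532 (mod 631)
619^256 ≡ 336 (mod 631)
619^315 = 619^(256+32+16+8+2+1) ≡ 1 (mod 631).
Result is 1, so (-12/631) = 1.

1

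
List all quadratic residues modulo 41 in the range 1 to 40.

Square k = 1,…,20 (k and 41−k give the same square):
1²=1, 2²=4, 3²=9, 4²=16, 5²=25, 6²=36, 7²≡8, 8²≡23, 9²≡40, 10²≡18, 11²≡39, 12²≡21, 13²≡5, 14²≡32, 15²≡20, 16²≡10, 17²≡2, 18²≡37, 19²≡33, 20²≡31 (mod 41).
So the quadratic residues mod 41 are {1, 2, 4, 5, 8, 9, 10, 16, 18, 20, 21, 23, 25, 31, 32, 33, 36, 37, 39, 40}.

1 2 4 5 8 9 10 16 18 20 21 23 25 31 32 33 36 37 39 40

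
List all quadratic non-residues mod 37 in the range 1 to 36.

Square k = 1,…,18 (k and 37−k give the same square):
1²=1, 2²=4, 3²=9, 4²=16, 5²=25, 6²=36, 7²≡12, 8²≡27, 9²≡7, 10²≡26, 11²≡10, 12²≡33, 13²≡21, 14²≡11, 15²≡3, 16²≡34, 17²≡30, 18²≡28 (mod 37).
The residues are {1, 3, 4, 7, 9, 10, 11, 12, 16, 21, 25, 26, 27, 28, 30, 33, 34, 36}; the non-residues are the remaining 18 nonzero classes.

2 5 6 8 13 14 15 17 18 19 20 22 23 24 29 31 32 35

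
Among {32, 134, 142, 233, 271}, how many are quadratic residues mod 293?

2

(32/293) = -1 → non-residue.
(134/293) = -1 → non-residue.
(142/293) = -1 → non-residue.
(233/293) = +1 → QR.
(271/293) = +1 → QR.
Total quadratic residues among the 5: 2.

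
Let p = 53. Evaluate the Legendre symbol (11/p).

1

Euler's criterion: (11/53) ≡ 11^26 (mod 53).
11^2 ≡ 15 (mod 53)
11^4 ≡ 13 (mod 53)
11^8 ≡ 10 (mod 53)
11^16 ≡ 47 (mod 53)
11^26 = 11^(16+8+2) ≡ 1 (mod 53).
Result is 1, so (11/53) = 1.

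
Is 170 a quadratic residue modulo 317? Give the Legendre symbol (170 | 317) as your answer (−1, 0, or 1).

-1

Euler's criterion: (170/317) ≡ 170^158 (mod 317).
170^2 ≡ 53 (mod 317)
170^4 ≡ 273 (mod 317)
170^8 ≡ 34 (mod 317)
170^16 ≡ 205 (mod 317)
170^32 ≡ 181 (mod 317)
170^64 ≡ 110 (mod 317)
170^128 ≡ 54 (mod 317)
170^158 = 170^(128+16+8+4+2) ≡ 316 (mod 317).
Result is 316 ≡ −1, so (170/317) = −1.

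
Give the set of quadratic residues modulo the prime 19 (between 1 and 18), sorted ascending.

Square k = 1,…,9 (k and 19−k give the same square):
1²=1, 2²=4, 3²=9, 4²=16, 5²≡6, 6²≡17, 7²≡11, 8²≡7, 9²≡5 (mod 19).
So the quadratic residues mod 19 are {1, 4, 5, 6, 7, 9, 11, 16, 17}.

1 4 5 6 7 9 11 16 17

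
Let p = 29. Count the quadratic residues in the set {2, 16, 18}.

1

(2/29) = -1 → non-residue.
(16/29) = +1 → QR.
(18/29) = -1 → non-residue.
Total quadratic residues among the 3: 1.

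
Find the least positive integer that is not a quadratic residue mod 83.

(2/83) = −1, so 2 is the smallest positive non-residue mod 83.

2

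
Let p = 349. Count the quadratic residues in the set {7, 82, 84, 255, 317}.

1

(7/349) = -1 → non-residue.
(82/349) = -1 → non-residue.
(84/349) = -1 → non-residue.
(255/349) = +1 → QR.
(317/349) = -1 → non-residue.
Total quadratic residues among the 5: 1.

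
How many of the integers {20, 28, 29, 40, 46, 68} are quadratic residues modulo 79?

(20/79) = +1 → QR.
(28/79) = -1 → non-residue.
(29/79) = -1 → non-residue.
(40/79) = +1 → QR.
(46/79) = +1 → QR.
(68/79) = -1 → non-residue.
Total quadratic residues among the 6: 3.

3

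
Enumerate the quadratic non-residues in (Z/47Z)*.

5, 10, 11, 13, 15, 19, 20, 22, 23, 26, 29, 30, 31, 33, 35, 38, 39, 40, 41, 43, 44, 45, 46

Square k = 1,…,23 (k and 47−k give the same square):
1²=1, 2²=4, 3²=9, 4²=16, 5²=25, 6²=36, 7²≡2, 8²≡17, 9²≡34, 10²≡6, 11²≡27, 12²≡3, 13²≡28, 14²≡8, 15²≡37, 16²≡21, 17²≡7, 18²≡42, 19²≡32, 20²≡24, 21²≡18, 22²≡14, 23²≡12 (mod 47).
The residues are {1, 2, 3, 4, 6, 7, 8, 9, 12, 14, 16, 17, 18, 21, 24, 25, 27, 28, 32, 34, 36, 37, 42}; the non-residues are the remaining 23 nonzero classes.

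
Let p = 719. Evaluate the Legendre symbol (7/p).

1

Euler's criterion: (7/719) ≡ 7^359 (mod 719).
7^2 ≡ 49 (mod 719)
7^4 ≡ 244 (mod 719)
7^8 ≡ 578 (mod 719)
7^16 ≡ 468 (mod 719)
7^32 ≡ 448 (mod 719)
7^64 ≡ 103 (mod 719)
7^128 ≡ 543 (mod 719)
7^256 ≡ 59 (mod 719)
7^359 = 7^(256+64+32+4+2+1) ≡ 1 (mod 719).
Result is 1, so (7/719) = 1.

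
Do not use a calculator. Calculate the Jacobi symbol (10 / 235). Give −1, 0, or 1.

0

Pull out 2: since 235 ≡ 3 (mod 8), (2/235) = -1.
Reciprocity: 5 ≡ 1 and 235 ≡ 3 (mod 4), so (5/235) = +(235/5).
Reduce top mod 5: now compute (0/5).
Top reduces to 0: gcd > 1, so the symbol is 0.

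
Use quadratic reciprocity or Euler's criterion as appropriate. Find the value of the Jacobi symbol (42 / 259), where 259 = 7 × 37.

0

Pull out 2: since 259 ≡ 3 (mod 8), (2/259) = -1.
Reciprocity: 21 ≡ 1 and 259 ≡ 3 (mod 4), so (21/259) = +(259/21).
Reduce top mod 21: now compute (7/21).
Reciprocity: 7 ≡ 3 and 21 ≡ 1 (mod 4), so (7/21) = +(21/7).
Reduce top mod 7: now compute (0/7).
Top reduces to 0: gcd > 1, so the symbol is 0.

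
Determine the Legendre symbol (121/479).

Euler's criterion: (121/479) ≡ 121^239 (mod 479).
121^2 ≡ 271 (mod 479)
121^4 ≡ 154 (mod 479)
121^8 ≡ 245 (mod 479)
121^16 ≡ 150 (mod 479)
121^32 ≡ 466 (mod 479)
121^64 ≡ 169 (mod 479)
121^128 ≡ 300 (mod 479)
121^239 = 121^(128+64+32+8+4+2+1) ≡ 1 (mod 479).
Result is 1, so (121/479) = 1.

1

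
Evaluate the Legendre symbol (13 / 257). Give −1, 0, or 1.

Reciprocity: 13 ≡ 1 and 257 ≡ 1 (mod 4), so (13/257) = +(257/13).
Reduce top mod 13: now compute (10/13).
Pull out 2: since 13 ≡ 5 (mod 8), (2/13) = -1.
Reciprocity: 5 ≡ 1 and 13 ≡ 1 (mod 4), so (5/13) = +(13/5).
Reduce top mod 5: now compute (3/5).
Reciprocity: 3 ≡ 3 and 5 ≡ 1 (mod 4), so (3/5) = +(5/3).
Reduce top mod 3: now compute (2/3).
Pull out 2: since 3 ≡ 3 (mod 8), (2/3) = -1.
Reached (1/3) = 1. Collecting the sign flips along the way, the symbol is +1.

1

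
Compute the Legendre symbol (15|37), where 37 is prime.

-1

Reciprocity: 15 ≡ 3 and 37 ≡ 1 (mod 4), so (15/37) = +(37/15).
Reduce top mod 15: now compute (7/15).
Reciprocity: 7 ≡ 3 and 15 ≡ 3 (mod 4), so (7/15) = −(15/7).
Reduce top mod 7: now compute (1/7).
Reached (1/7) = 1. Collecting the sign flips along the way, the symbol is -1.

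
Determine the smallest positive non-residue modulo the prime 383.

5

(2/383) = +1, so 2 is a residue.
(3/383) = +1, so 3 is a residue.
(4/383) = +1, so 4 is a residue.
(5/383) = −1, so 5 is the smallest positive non-residue mod 383.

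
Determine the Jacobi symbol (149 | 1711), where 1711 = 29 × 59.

-1

Reciprocity: 149 ≡ 1 and 1711 ≡ 3 (mod 4), so (149/1711) = +(1711/149).
Reduce top mod 149: now compute (72/149).
Pull out 2^3: since 149 ≡ 5 (mod 8), (2/149) = -1, so (2/149)^3 = -1.
Reciprocity: 9 ≡ 1 and 149 ≡ 1 (mod 4), so (9/149) = +(149/9).
Reduce top mod 9: now compute (5/9).
Reciprocity: 5 ≡ 1 and 9 ≡ 1 (mod 4), so (5/9) = +(9/5).
Reduce top mod 5: now compute (4/5).
Pull out 2^2: since 5 ≡ 5 (mod 8), (2/5) = -1, so (2/5)^2 = +1.
Reached (1/5) = 1. Collecting the sign flips along the way, the symbol is -1.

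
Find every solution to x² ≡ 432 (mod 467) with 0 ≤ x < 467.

Since 467 ≡ 3 (mod 4), a square root of 432 is 432^((467+1)/4) = 432^117 mod 467.
Repeated squaring: 432^2≡291, 432^4≡154, 432^8≡366, 432^16≡394, 432^32≡192, 432^64≡438 (mod 467).
432^117 = 432^(64+32+16+4+1) ≡ 343 (mod 467).
Check: 343² = 117649 ≡ 432 (mod 467). The two roots are 124 and 343.

124, 343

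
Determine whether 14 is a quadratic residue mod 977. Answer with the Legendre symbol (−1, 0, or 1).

Pull out 2: since 977 ≡ 1 (mod 8), (2/977) = +1.
Reciprocity: 7 ≡ 3 and 977 ≡ 1 (mod 4), so (7/977) = +(977/7).
Reduce top mod 7: now compute (4/7).
Pull out 2^2: since 7 ≡ 7 (mod 8), (2/7) = +1, so (2/7)^2 = +1.
Reached (1/7) = 1. Collecting the sign flips along the way, the symbol is +1.

1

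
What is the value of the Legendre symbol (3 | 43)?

Reciprocity: 3 ≡ 3 and 43 ≡ 3 (mod 4), so (3/43) = −(43/3).
Reduce top mod 3: now compute (1/3).
Reached (1/3) = 1. Collecting the sign flips along the way, the symbol is -1.

-1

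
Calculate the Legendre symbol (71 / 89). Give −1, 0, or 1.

Reciprocity: 71 ≡ 3 and 89 ≡ 1 (mod 4), so (71/89) = +(89/71).
Reduce top mod 71: now compute (18/71).
Pull out 2: since 71 ≡ 7 (mod 8), (2/71) = +1.
Reciprocity: 9 ≡ 1 and 71 ≡ 3 (mod 4), so (9/71) = +(71/9).
Reduce top mod 9: now compute (8/9).
Pull out 2^3: since 9 ≡ 1 (mod 8), (2/9) = +1, so (2/9)^3 = +1.
Reached (1/9) = 1. Collecting the sign flips along the way, the symbol is +1.

1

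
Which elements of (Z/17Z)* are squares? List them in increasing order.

Square k = 1,…,8 (k and 17−k give the same square):
1²=1, 2²=4, 3²=9, 4²=16, 5²≡8, 6²≡2, 7²≡15, 8²≡13 (mod 17).
So the quadratic residues mod 17 are {1, 2, 4, 8, 9, 13, 15, 16}.

1,2,4,8,9,13,15,16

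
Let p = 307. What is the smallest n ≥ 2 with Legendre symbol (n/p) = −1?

2

(2/307) = −1, so 2 is the smallest positive non-residue mod 307.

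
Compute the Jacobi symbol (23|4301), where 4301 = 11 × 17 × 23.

Reciprocity: 23 ≡ 3 and 4301 ≡ 1 (mod 4), so (23/4301) = +(4301/23).
Reduce top mod 23: now compute (0/23).
Top reduces to 0: gcd > 1, so the symbol is 0.

0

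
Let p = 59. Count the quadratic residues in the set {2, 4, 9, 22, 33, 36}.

4

(2/59) = -1 → non-residue.
(4/59) = +1 → QR.
(9/59) = +1 → QR.
(22/59) = +1 → QR.
(33/59) = -1 → non-residue.
(36/59) = +1 → QR.
Total quadratic residues among the 6: 4.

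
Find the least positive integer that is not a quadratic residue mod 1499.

2

(2/1499) = −1, so 2 is the smallest positive non-residue mod 1499.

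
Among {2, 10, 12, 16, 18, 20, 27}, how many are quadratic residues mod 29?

(2/29) = -1 → non-residue.
(10/29) = -1 → non-residue.
(12/29) = -1 → non-residue.
(16/29) = +1 → QR.
(18/29) = -1 → non-residue.
(20/29) = +1 → QR.
(27/29) = -1 → non-residue.
Total quadratic residues among the 7: 2.

2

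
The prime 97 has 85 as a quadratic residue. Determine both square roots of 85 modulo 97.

45, 52

97 ≡ 1 (mod 4), so we find a root by search.
Trying successive values, 45² = 2025 ≡ 85 (mod 97). The other root is 97 − 45 = 52.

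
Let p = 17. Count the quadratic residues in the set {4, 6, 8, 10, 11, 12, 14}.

(4/17) = +1 → QR.
(6/17) = -1 → non-residue.
(8/17) = +1 → QR.
(10/17) = -1 → non-residue.
(11/17) = -1 → non-residue.
(12/17) = -1 → non-residue.
(14/17) = -1 → non-residue.
Total quadratic residues among the 7: 2.

2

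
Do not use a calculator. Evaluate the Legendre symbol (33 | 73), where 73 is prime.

-1

Reciprocity: 33 ≡ 1 and 73 ≡ 1 (mod 4), so (33/73) = +(73/33).
Reduce top mod 33: now compute (7/33).
Reciprocity: 7 ≡ 3 and 33 ≡ 1 (mod 4), so (7/33) = +(33/7).
Reduce top mod 7: now compute (5/7).
Reciprocity: 5 ≡ 1 and 7 ≡ 3 (mod 4), so (5/7) = +(7/5).
Reduce top mod 5: now compute (2/5).
Pull out 2: since 5 ≡ 5 (mod 8), (2/5) = -1.
Reached (1/5) = 1. Collecting the sign flips along the way, the symbol is -1.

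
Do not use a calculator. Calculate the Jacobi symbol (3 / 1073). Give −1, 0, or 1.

Reciprocity: 3 ≡ 3 and 1073 ≡ 1 (mod 4), so (3/1073) = +(1073/3).
Reduce top mod 3: now compute (2/3).
Pull out 2: since 3 ≡ 3 (mod 8), (2/3) = -1.
Reached (1/3) = 1. Collecting the sign flips along the way, the symbol is -1.

-1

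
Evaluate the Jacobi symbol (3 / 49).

1

Reciprocity: 3 ≡ 3 and 49 ≡ 1 (mod 4), so (3/49) = +(49/3).
Reduce top mod 3: now compute (1/3).
Reached (1/3) = 1. Collecting the sign flips along the way, the symbol is +1.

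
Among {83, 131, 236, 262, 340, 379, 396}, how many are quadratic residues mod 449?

3

(83/449) = -1 → non-residue.
(131/449) = -1 → non-residue.
(236/449) = +1 → QR.
(262/449) = -1 → non-residue.
(340/449) = -1 → non-residue.
(379/449) = +1 → QR.
(396/449) = +1 → QR.
Total quadratic residues among the 7: 3.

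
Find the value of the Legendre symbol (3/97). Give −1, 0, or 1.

1

Reciprocity: 3 ≡ 3 and 97 ≡ 1 (mod 4), so (3/97) = +(97/3).
Reduce top mod 3: now compute (1/3).
Reached (1/3) = 1. Collecting the sign flips along the way, the symbol is +1.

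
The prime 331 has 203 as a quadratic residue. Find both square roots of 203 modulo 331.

62, 269

Since 331 ≡ 3 (mod 4), a square root of 203 is 203^((331+1)/4) = 203^83 mod 331.
Repeated squaring: 203^2≡165, 203^4≡83, 203^8≡269, 203^16≡203, 203^32≡165, 203^64≡83 (mod 331).
203^83 = 203^(64+16+2+1) ≡ 269 (mod 331).
Check: 269² = 72361 ≡ 203 (mod 331). The two roots are 62 and 269.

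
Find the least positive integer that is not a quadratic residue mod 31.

3

(2/31) = +1, so 2 is a residue.
(3/31) = −1, so 3 is the smallest positive non-residue mod 31.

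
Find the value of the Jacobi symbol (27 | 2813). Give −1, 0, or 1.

Reciprocity: 27 ≡ 3 and 2813 ≡ 1 (mod 4), so (27/2813) = +(2813/27).
Reduce top mod 27: now compute (5/27).
Reciprocity: 5 ≡ 1 and 27 ≡ 3 (mod 4), so (5/27) = +(27/5).
Reduce top mod 5: now compute (2/5).
Pull out 2: since 5 ≡ 5 (mod 8), (2/5) = -1.
Reached (1/5) = 1. Collecting the sign flips along the way, the symbol is -1.

-1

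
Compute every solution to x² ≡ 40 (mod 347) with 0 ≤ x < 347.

97, 250

Since 347 ≡ 3 (mod 4), a square root of 40 is 40^((347+1)/4) = 40^87 mod 347.
Repeated squaring: 40^2≡212, 40^4≡181, 40^8≡143, 40^16≡323, 40^32≡229, 40^64≡44 (mod 347).
40^87 = 40^(64+16+4+2+1) ≡ 250 (mod 347).
Check: 250² = 62500 ≡ 40 (mod 347). The two roots are 97 and 250.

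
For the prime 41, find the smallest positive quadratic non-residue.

(2/41) = +1, so 2 is a residue.
(3/41) = −1, so 3 is the smallest positive non-residue mod 41.

3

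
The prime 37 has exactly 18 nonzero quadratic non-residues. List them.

Square k = 1,…,18 (k and 37−k give the same square):
1²=1, 2²=4, 3²=9, 4²=16, 5²=25, 6²=36, 7²≡12, 8²≡27, 9²≡7, 10²≡26, 11²≡10, 12²≡33, 13²≡21, 14²≡11, 15²≡3, 16²≡34, 17²≡30, 18²≡28 (mod 37).
The residues are {1, 3, 4, 7, 9, 10, 11, 12, 16, 21, 25, 26, 27, 28, 30, 33, 34, 36}; the non-residues are the remaining 18 nonzero classes.

2,5,6,8,13,14,15,17,18,19,20,22,23,24,29,31,32,35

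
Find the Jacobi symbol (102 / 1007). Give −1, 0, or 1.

Pull out 2: since 1007 ≡ 7 (mod 8), (2/1007) = +1.
Reciprocity: 51 ≡ 3 and 1007 ≡ 3 (mod 4), so (51/1007) = −(1007/51).
Reduce top mod 51: now compute (38/51).
Pull out 2: since 51 ≡ 3 (mod 8), (2/51) = -1.
Reciprocity: 19 ≡ 3 and 51 ≡ 3 (mod 4), so (19/51) = −(51/19).
Reduce top mod 19: now compute (13/19).
Reciprocity: 13 ≡ 1 and 19 ≡ 3 (mod 4), so (13/19) = +(19/13).
Reduce top mod 13: now compute (6/13).
Pull out 2: since 13 ≡ 5 (mod 8), (2/13) = -1.
Reciprocity: 3 ≡ 3 and 13 ≡ 1 (mod 4), so (3/13) = +(13/3).
Reduce top mod 3: now compute (1/3).
Reached (1/3) = 1. Collecting the sign flips along the way, the symbol is +1.

1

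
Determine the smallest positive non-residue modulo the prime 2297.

(2/2297) = +1, so 2 is a residue.
(3/2297) = −1, so 3 is the smallest positive non-residue mod 2297.

3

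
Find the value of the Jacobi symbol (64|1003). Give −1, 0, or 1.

Pull out 2^6: since 1003 ≡ 3 (mod 8), (2/1003) = -1, so (2/1003)^6 = +1.
Reached (1/1003) = 1. Collecting the sign flips along the way, the symbol is +1.

1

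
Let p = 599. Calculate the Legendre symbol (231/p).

1

Euler's criterion: (231/599) ≡ 231^299 (mod 599).
231^2 ≡ 50 (mod 599)
231^4 ≡ 104 (mod 599)
231^8 ≡ 34 (mod 599)
231^16 ≡ 557 (mod 599)
231^32 ≡ 566 (mod 599)
231^64 ≡ 490 (mod 599)
231^128 ≡ 500 (mod 599)
231^256 ≡ 217 (mod 599)
231^299 = 231^(256+32+8+2+1) ≡ 1 (mod 599).
Result is 1, so (231/599) = 1.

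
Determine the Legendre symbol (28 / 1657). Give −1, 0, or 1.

-1

Pull out 2^2: since 1657 ≡ 1 (mod 8), (2/1657) = +1, so (2/1657)^2 = +1.
Reciprocity: 7 ≡ 3 and 1657 ≡ 1 (mod 4), so (7/1657) = +(1657/7).
Reduce top mod 7: now compute (5/7).
Reciprocity: 5 ≡ 1 and 7 ≡ 3 (mod 4), so (5/7) = +(7/5).
Reduce top mod 5: now compute (2/5).
Pull out 2: since 5 ≡ 5 (mod 8), (2/5) = -1.
Reached (1/5) = 1. Collecting the sign flips along the way, the symbol is -1.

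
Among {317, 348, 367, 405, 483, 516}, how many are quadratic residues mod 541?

(317/541) = -1 → non-residue.
(348/541) = -1 → non-residue.
(367/541) = +1 → QR.
(405/541) = +1 → QR.
(483/541) = +1 → QR.
(516/541) = +1 → QR.
Total quadratic residues among the 6: 4.

4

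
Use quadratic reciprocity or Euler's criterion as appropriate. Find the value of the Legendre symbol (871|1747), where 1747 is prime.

Reciprocity: 871 ≡ 3 and 1747 ≡ 3 (mod 4), so (871/1747) = −(1747/871).
Reduce top mod 871: now compute (5/871).
Reciprocity: 5 ≡ 1 and 871 ≡ 3 (mod 4), so (5/871) = +(871/5).
Reduce top mod 5: now compute (1/5).
Reached (1/5) = 1. Collecting the sign flips along the way, the symbol is -1.

-1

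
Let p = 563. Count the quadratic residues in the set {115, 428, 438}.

(115/563) = -1 → non-residue.
(428/563) = +1 → QR.
(438/563) = +1 → QR.
Total quadratic residues among the 3: 2.

2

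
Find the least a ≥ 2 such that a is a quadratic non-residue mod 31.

3

(2/31) = +1, so 2 is a residue.
(3/31) = −1, so 3 is the smallest positive non-residue mod 31.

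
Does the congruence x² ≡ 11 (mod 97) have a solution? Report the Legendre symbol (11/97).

Euler's criterion: (11/97) ≡ 11^48 (mod 97).
11^2 ≡ 24 (mod 97)
11^4 ≡ 91 (mod 97)
11^8 ≡ 36 (mod 97)
11^16 ≡ 35 (mod 97)
11^32 ≡ 61 (mod 97)
11^48 = 11^(32+16) ≡ 1 (mod 97).
Result is 1, so (11/97) = 1.

1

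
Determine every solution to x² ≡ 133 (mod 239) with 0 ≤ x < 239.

Since 239 ≡ 3 (mod 4), a square root of 133 is 133^((239+1)/4) = 133^60 mod 239.
Repeated squaring: 133^2≡3, 133^4≡9, 133^8≡81, 133^16≡108, 133^32≡192 (mod 239).
133^60 = 133^(32+16+8+4) ≡ 33 (mod 239).
Check: 33² = 1089 ≡ 133 (mod 239). The two roots are 33 and 206.

33, 206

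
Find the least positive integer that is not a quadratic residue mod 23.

5

(2/23) = +1, so 2 is a residue.
(3/23) = +1, so 3 is a residue.
(4/23) = +1, so 4 is a residue.
(5/23) = −1, so 5 is the smallest positive non-residue mod 23.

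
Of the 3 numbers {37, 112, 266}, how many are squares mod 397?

2

(37/397) = +1 → QR.
(112/397) = -1 → non-residue.
(266/397) = +1 → QR.
Total quadratic residues among the 3: 2.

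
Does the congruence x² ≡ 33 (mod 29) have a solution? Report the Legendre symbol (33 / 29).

Euler's criterion: (33/29) ≡ 4^14 (mod 29).
4^2 ≡ 16 (mod 29)
4^4 ≡ 24 (mod 29)
4^8 ≡ 25 (mod 29)
4^14 = 4^(8+4+2) ≡ 1 (mod 29).
Result is 1, so (33/29) = 1.

1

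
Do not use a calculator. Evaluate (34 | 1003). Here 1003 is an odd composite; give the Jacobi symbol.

Pull out 2: since 1003 ≡ 3 (mod 8), (2/1003) = -1.
Reciprocity: 17 ≡ 1 and 1003 ≡ 3 (mod 4), so (17/1003) = +(1003/17).
Reduce top mod 17: now compute (0/17).
Top reduces to 0: gcd > 1, so the symbol is 0.

0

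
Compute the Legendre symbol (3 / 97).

1

Reciprocity: 3 ≡ 3 and 97 ≡ 1 (mod 4), so (3/97) = +(97/3).
Reduce top mod 3: now compute (1/3).
Reached (1/3) = 1. Collecting the sign flips along the way, the symbol is +1.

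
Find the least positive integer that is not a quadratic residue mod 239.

7

(2/239) = +1, so 2 is a residue.
(3/239) = +1, so 3 is a residue.
(4/239) = +1, so 4 is a residue.
(5/239) = +1, so 5 is a residue.
(6/239) = +1, so 6 is a residue.
(7/239) = −1, so 7 is the smallest positive non-residue mod 239.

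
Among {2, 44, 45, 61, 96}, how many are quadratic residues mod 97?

4

(2/97) = +1 → QR.
(44/97) = +1 → QR.
(45/97) = -1 → non-residue.
(61/97) = +1 → QR.
(96/97) = +1 → QR.
Total quadratic residues among the 5: 4.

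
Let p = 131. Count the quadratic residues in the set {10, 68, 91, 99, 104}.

(10/131) = -1 → non-residue.
(68/131) = -1 → non-residue.
(91/131) = +1 → QR.
(99/131) = +1 → QR.
(104/131) = -1 → non-residue.
Total quadratic residues among the 5: 2.

2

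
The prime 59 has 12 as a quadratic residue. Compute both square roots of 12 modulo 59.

22, 37

Since 59 ≡ 3 (mod 4), a square root of 12 is 12^((59+1)/4) = 12^15 mod 59.
Repeated squaring: 12^2≡26, 12^4≡27, 12^8≡21 (mod 59).
12^15 = 12^(8+4+2+1) ≡ 22 (mod 59).
Check: 22² = 484 ≡ 12 (mod 59). The two roots are 22 and 37.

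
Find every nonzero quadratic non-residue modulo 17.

3,5,6,7,10,11,12,14

Square k = 1,…,8 (k and 17−k give the same square):
1²=1, 2²=4, 3²=9, 4²=16, 5²≡8, 6²≡2, 7²≡15, 8²≡13 (mod 17).
The residues are {1, 2, 4, 8, 9, 13, 15, 16}; the non-residues are the remaining 8 nonzero classes.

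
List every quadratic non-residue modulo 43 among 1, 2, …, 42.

Square k = 1,…,21 (k and 43−k give the same square):
1²=1, 2²=4, 3²=9, 4²=16, 5²=25, 6²=36, 7²≡6, 8²≡21, 9²≡38, 10²≡14, 11²≡35, 12²≡15, 13²≡40, 14²≡24, 15²≡10, 16²≡41, 17²≡31, 18²≡23, 19²≡17, 20²≡13, 21²≡11 (mod 43).
The residues are {1, 4, 6, 9, 10, 11, 13, 14, 15, 16, 17, 21, 23, 24, 25, 31, 35, 36, 38, 40, 41}; the non-residues are the remaining 21 nonzero classes.

2,3,5,7,8,12,18,19,20,22,26,27,28,29,30,32,33,34,37,39,42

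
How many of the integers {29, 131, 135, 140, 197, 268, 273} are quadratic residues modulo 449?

4

(29/449) = -1 → non-residue.
(131/449) = -1 → non-residue.
(135/449) = -1 → non-residue.
(140/449) = +1 → QR.
(197/449) = +1 → QR.
(268/449) = +1 → QR.
(273/449) = +1 → QR.
Total quadratic residues among the 7: 4.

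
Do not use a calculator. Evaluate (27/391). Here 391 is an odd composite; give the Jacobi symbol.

Reciprocity: 27 ≡ 3 and 391 ≡ 3 (mod 4), so (27/391) = −(391/27).
Reduce top mod 27: now compute (13/27).
Reciprocity: 13 ≡ 1 and 27 ≡ 3 (mod 4), so (13/27) = +(27/13).
Reduce top mod 13: now compute (1/13).
Reached (1/13) = 1. Collecting the sign flips along the way, the symbol is -1.

-1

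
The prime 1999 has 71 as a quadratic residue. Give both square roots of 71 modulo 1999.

469, 1530

Since 1999 ≡ 3 (mod 4), a square root of 71 is 71^((1999+1)/4) = 71^500 mod 1999.
Repeated squaring: 71^2≡1043, 71^4≡393, 71^8≡526, 71^16≡814, 71^32≡927, 71^64≡1758, 71^128≡110, 71^256≡106 (mod 1999).
71^500 = 71^(256+128+64+32+16+4) ≡ 469 (mod 1999).
Check: 469² = 219961 ≡ 71 (mod 1999). The two roots are 469 and 1530.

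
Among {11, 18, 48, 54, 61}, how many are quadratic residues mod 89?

(11/89) = +1 → QR.
(18/89) = +1 → QR.
(48/89) = -1 → non-residue.
(54/89) = -1 → non-residue.
(61/89) = -1 → non-residue.
Total quadratic residues among the 5: 2.

2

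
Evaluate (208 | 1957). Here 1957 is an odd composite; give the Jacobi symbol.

-1

Pull out 2^4: since 1957 ≡ 5 (mod 8), (2/1957) = -1, so (2/1957)^4 = +1.
Reciprocity: 13 ≡ 1 and 1957 ≡ 1 (mod 4), so (13/1957) = +(1957/13).
Reduce top mod 13: now compute (7/13).
Reciprocity: 7 ≡ 3 and 13 ≡ 1 (mod 4), so (7/13) = +(13/7).
Reduce top mod 7: now compute (6/7).
Pull out 2: since 7 ≡ 7 (mod 8), (2/7) = +1.
Reciprocity: 3 ≡ 3 and 7 ≡ 3 (mod 4), so (3/7) = −(7/3).
Reduce top mod 3: now compute (1/3).
Reached (1/3) = 1. Collecting the sign flips along the way, the symbol is -1.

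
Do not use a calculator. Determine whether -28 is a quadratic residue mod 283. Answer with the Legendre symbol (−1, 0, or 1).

Euler's criterion: (-28/283) ≡ 255^141 (mod 283).
255^2 ≡ 218 (mod 283)
255^4 ≡ 263 (mod 283)
255^8 ≡ 117 (mod 283)
255^16 ≡ 105 (mod 283)
255^32 ≡ 271 (mod 283)
255^64 ≡ 144 (mod 283)
255^128 ≡ 77 (mod 283)
255^141 = 255^(128+8+4+1) ≡ 282 (mod 283).
Result is 282 ≡ −1, so (-28/283) = −1.

-1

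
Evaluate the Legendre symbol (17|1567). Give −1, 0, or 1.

Reciprocity: 17 ≡ 1 and 1567 ≡ 3 (mod 4), so (17/1567) = +(1567/17).
Reduce top mod 17: now compute (3/17).
Reciprocity: 3 ≡ 3 and 17 ≡ 1 (mod 4), so (3/17) = +(17/3).
Reduce top mod 3: now compute (2/3).
Pull out 2: since 3 ≡ 3 (mod 8), (2/3) = -1.
Reached (1/3) = 1. Collecting the sign flips along the way, the symbol is -1.

-1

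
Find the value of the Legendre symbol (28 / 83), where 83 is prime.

Euler's criterion: (28/83) ≡ 28^41 (mod 83).
28^2 ≡ 37 (mod 83)
28^4 ≡ 41 (mod 83)
28^8 ≡ 21 (mod 83)
28^16 ≡ 26 (mod 83)
28^32 ≡ 12 (mod 83)
28^41 = 28^(32+8+1) ≡ 1 (mod 83).
Result is 1, so (28/83) = 1.

1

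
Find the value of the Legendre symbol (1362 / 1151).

Euler's criterion: (1362/1151) ≡ 211^575 (mod 1151).
211^2 ≡ 783 (mod 1151)
211^4 ≡ 757 (mod 1151)
211^8 ≡ 1002 (mod 1151)
211^16 ≡ 332 (mod 1151)
211^32 ≡ 879 (mod 1151)
211^64 ≡ 320 (mod 1151)
211^128 ≡ 1112 (mod 1151)
211^256 ≡ 370 (mod 1151)
211^512 ≡ 1082 (mod 1151)
211^575 = 211^(512+32+16+8+4+2+1) ≡ 1150 (mod 1151).
Result is 1150 ≡ −1, so (1362/1151) = −1.

-1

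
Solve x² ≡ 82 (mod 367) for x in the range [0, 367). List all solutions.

Since 367 ≡ 3 (mod 4), a square root of 82 is 82^((367+1)/4) = 82^92 mod 367.
Repeated squaring: 82^2≡118, 82^4≡345, 82^8≡117, 82^16≡110, 82^32≡356, 82^64≡121 (mod 367).
82^92 = 82^(64+16+8+4) ≡ 244 (mod 367).
Check: 244² = 59536 ≡ 82 (mod 367). The two roots are 123 and 244.

123, 244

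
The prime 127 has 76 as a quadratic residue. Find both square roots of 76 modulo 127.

40, 87

Since 127 ≡ 3 (mod 4), a square root of 76 is 76^((127+1)/4) = 76^32 mod 127.
Repeated squaring: 76^2≡61, 76^4≡38, 76^8≡47, 76^16≡50, 76^32≡87 (mod 127).
76^32 = 76^(32) ≡ 87 (mod 127).
Check: 87² = 7569 ≡ 76 (mod 127). The two roots are 40 and 87.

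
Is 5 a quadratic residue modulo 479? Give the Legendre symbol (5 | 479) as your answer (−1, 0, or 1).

Reciprocity: 5 ≡ 1 and 479 ≡ 3 (mod 4), so (5/479) = +(479/5).
Reduce top mod 5: now compute (4/5).
Pull out 2^2: since 5 ≡ 5 (mod 8), (2/5) = -1, so (2/5)^2 = +1.
Reached (1/5) = 1. Collecting the sign flips along the way, the symbol is +1.

1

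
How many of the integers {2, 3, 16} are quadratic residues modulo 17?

2

(2/17) = +1 → QR.
(3/17) = -1 → non-residue.
(16/17) = +1 → QR.
Total quadratic residues among the 3: 2.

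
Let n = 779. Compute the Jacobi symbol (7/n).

-1

Reciprocity: 7 ≡ 3 and 779 ≡ 3 (mod 4), so (7/779) = −(779/7).
Reduce top mod 7: now compute (2/7).
Pull out 2: since 7 ≡ 7 (mod 8), (2/7) = +1.
Reached (1/7) = 1. Collecting the sign flips along the way, the symbol is -1.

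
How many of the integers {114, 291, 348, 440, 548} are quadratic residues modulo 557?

(114/557) = +1 → QR.
(291/557) = -1 → non-residue.
(348/557) = -1 → non-residue.
(440/557) = -1 → non-residue.
(548/557) = +1 → QR.
Total quadratic residues among the 5: 2.

2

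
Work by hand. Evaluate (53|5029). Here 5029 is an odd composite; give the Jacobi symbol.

1

Reciprocity: 53 ≡ 1 and 5029 ≡ 1 (mod 4), so (53/5029) = +(5029/53).
Reduce top mod 53: now compute (47/53).
Reciprocity: 47 ≡ 3 and 53 ≡ 1 (mod 4), so (47/53) = +(53/47).
Reduce top mod 47: now compute (6/47).
Pull out 2: since 47 ≡ 7 (mod 8), (2/47) = +1.
Reciprocity: 3 ≡ 3 and 47 ≡ 3 (mod 4), so (3/47) = −(47/3).
Reduce top mod 3: now compute (2/3).
Pull out 2: since 3 ≡ 3 (mod 8), (2/3) = -1.
Reached (1/3) = 1. Collecting the sign flips along the way, the symbol is +1.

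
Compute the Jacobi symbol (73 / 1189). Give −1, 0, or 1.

Reciprocity: 73 ≡ 1 and 1189 ≡ 1 (mod 4), so (73/1189) = +(1189/73).
Reduce top mod 73: now compute (21/73).
Reciprocity: 21 ≡ 1 and 73 ≡ 1 (mod 4), so (21/73) = +(73/21).
Reduce top mod 21: now compute (10/21).
Pull out 2: since 21 ≡ 5 (mod 8), (2/21) = -1.
Reciprocity: 5 ≡ 1 and 21 ≡ 1 (mod 4), so (5/21) = +(21/5).
Reduce top mod 5: now compute (1/5).
Reached (1/5) = 1. Collecting the sign flips along the way, the symbol is -1.

-1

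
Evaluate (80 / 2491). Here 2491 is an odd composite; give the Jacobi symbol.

Pull out 2^4: since 2491 ≡ 3 (mod 8), (2/2491) = -1, so (2/2491)^4 = +1.
Reciprocity: 5 ≡ 1 and 2491 ≡ 3 (mod 4), so (5/2491) = +(2491/5).
Reduce top mod 5: now compute (1/5).
Reached (1/5) = 1. Collecting the sign flips along the way, the symbol is +1.

1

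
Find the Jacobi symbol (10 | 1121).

Pull out 2: since 1121 ≡ 1 (mod 8), (2/1121) = +1.
Reciprocity: 5 ≡ 1 and 1121 ≡ 1 (mod 4), so (5/1121) = +(1121/5).
Reduce top mod 5: now compute (1/5).
Reached (1/5) = 1. Collecting the sign flips along the way, the symbol is +1.

1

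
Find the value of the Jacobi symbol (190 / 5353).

1

Pull out 2: since 5353 ≡ 1 (mod 8), (2/5353) = +1.
Reciprocity: 95 ≡ 3 and 5353 ≡ 1 (mod 4), so (95/5353) = +(5353/95).
Reduce top mod 95: now compute (33/95).
Reciprocity: 33 ≡ 1 and 95 ≡ 3 (mod 4), so (33/95) = +(95/33).
Reduce top mod 33: now compute (29/33).
Reciprocity: 29 ≡ 1 and 33 ≡ 1 (mod 4), so (29/33) = +(33/29).
Reduce top mod 29: now compute (4/29).
Pull out 2^2: since 29 ≡ 5 (mod 8), (2/29) = -1, so (2/29)^2 = +1.
Reached (1/29) = 1. Collecting the sign flips along the way, the symbol is +1.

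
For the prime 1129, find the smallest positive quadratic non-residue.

11

(2/1129) = +1, so 2 is a residue.
(3/1129) = +1, so 3 is a residue.
(4/1129) = +1, so 4 is a residue.
(5/1129) = +1, so 5 is a residue.
(6/1129) = +1, so 6 is a residue.
(7/1129) = +1, so 7 is a residue.
(8/1129) = +1, so 8 is a residue.
(9/1129) = +1, so 9 is a residue.
(10/1129) = +1, so 10 is a residue.
(11/1129) = −1, so 11 is the smallest positive non-residue mod 1129.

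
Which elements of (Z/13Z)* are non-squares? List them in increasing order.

Square k = 1,…,6 (k and 13−k give the same square):
1²=1, 2²=4, 3²=9, 4²≡3, 5²≡12, 6²≡10 (mod 13).
The residues are {1, 3, 4, 9, 10, 12}; the non-residues are the remaining 6 nonzero classes.

2 5 6 7 8 11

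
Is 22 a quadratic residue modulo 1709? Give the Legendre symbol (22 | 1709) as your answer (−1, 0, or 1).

Pull out 2: since 1709 ≡ 5 (mod 8), (2/1709) = -1.
Reciprocity: 11 ≡ 3 and 1709 ≡ 1 (mod 4), so (11/1709) = +(1709/11).
Reduce top mod 11: now compute (4/11).
Pull out 2^2: since 11 ≡ 3 (mod 8), (2/11) = -1, so (2/11)^2 = +1.
Reached (1/11) = 1. Collecting the sign flips along the way, the symbol is -1.

-1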